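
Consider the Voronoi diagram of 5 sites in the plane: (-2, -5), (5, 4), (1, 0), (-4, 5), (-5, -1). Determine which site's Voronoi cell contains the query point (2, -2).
Nearest site = (1, 0)

The Voronoi cell of site s contains exactly those query points closer to s than to any other site. Compute squared distances from q = (2, -2) to each site:
  (1 − 2)² + (0 − -2)² = 5
  (-2 − 2)² + (-5 − -2)² = 25
  (5 − 2)² + (4 − -2)² = 45
  (-5 − 2)² + (-1 − -2)² = 50
  (-4 − 2)² + (5 − -2)² = 85
Minimum is attained by (1, 0), so q lies in its Voronoi cell.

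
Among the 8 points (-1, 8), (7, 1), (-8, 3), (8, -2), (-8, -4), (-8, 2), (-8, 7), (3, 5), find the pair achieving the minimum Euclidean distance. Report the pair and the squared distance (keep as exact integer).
Pair = ((-8, 3), (-8, 2)); squared distance = 1

Compute all C(8, 2) = 28 pairwise squared distances (x_i − x_j)² + (y_i − y_j)². The minimum is 1, attained by the pair ((-8, 3), (-8, 2)).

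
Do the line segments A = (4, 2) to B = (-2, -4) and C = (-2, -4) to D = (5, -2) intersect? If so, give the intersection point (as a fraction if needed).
Yes; intersection at (-2, -4) (t = 1 on AB, s = 0 on CD)

Parametrize AB as A + t(B − A) = (4 + -6 t, 2 + -6 t) and CD as C + s(D − C) = (-2 + 7 s, -4 + 2 s). Solve the linear system for (t, s). Determinant = -30 ≠ 0, so a unique intersection of the containing lines exists. Solution: t = 1, s = 0 — both in [0, 1], so the segments cross. Intersection point: (-2, -4).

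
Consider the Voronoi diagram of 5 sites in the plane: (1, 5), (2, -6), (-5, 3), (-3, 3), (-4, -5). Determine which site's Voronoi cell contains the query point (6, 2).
Nearest site = (1, 5)

The Voronoi cell of site s contains exactly those query points closer to s than to any other site. Compute squared distances from q = (6, 2) to each site:
  (1 − 6)² + (5 − 2)² = 34
  (2 − 6)² + (-6 − 2)² = 80
  (-3 − 6)² + (3 − 2)² = 82
  (-5 − 6)² + (3 − 2)² = 122
  (-4 − 6)² + (-5 − 2)² = 149
Minimum is attained by (1, 5), so q lies in its Voronoi cell.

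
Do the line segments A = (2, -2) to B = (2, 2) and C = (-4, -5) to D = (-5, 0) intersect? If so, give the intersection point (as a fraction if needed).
No (intersection of containing lines falls outside at least one segment)

Parametrize and solve: t = -33/4, s = -6. At least one of these is outside [0, 1], so the segments do not intersect.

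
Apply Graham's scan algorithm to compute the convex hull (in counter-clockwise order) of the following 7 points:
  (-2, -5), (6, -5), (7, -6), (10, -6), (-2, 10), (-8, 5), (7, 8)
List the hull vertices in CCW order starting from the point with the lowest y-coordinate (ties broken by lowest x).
Hull (CCW) = [(7, -6), (10, -6), (7, 8), (-2, 10), (-8, 5), (-2, -5)]

Graham scan procedure:
  1. Find the pivot p₀ = point with lowest y (tie → lowest x): (7, -6).
  2. Sort the remaining points by polar angle around p₀.
  3. Walk through sorted points, maintaining a stack; pop the top while the last three entries make a non-left turn (cross product ≤ 0).
  4. Final stack is the convex hull in CCW order: (7, -6), (10, -6), (7, 8), (-2, 10), (-8, 5), (-2, -5).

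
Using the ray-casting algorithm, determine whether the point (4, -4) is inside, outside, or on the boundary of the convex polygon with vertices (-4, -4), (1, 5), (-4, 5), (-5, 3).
The point (4, -4) lies strictly outside the polygon

Cast a horizontal ray to the right from the query point and count how many polygon edges it crosses (each edge strictly once or zero times, handled with the usual half-open convention). 
Parity of crossings → even ⇒ outside.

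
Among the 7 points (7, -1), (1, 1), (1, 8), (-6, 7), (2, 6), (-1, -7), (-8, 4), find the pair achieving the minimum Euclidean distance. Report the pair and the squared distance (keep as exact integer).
Pair = ((1, 8), (2, 6)); squared distance = 5

Compute all C(7, 2) = 21 pairwise squared distances (x_i − x_j)² + (y_i − y_j)². The minimum is 5, attained by the pair ((1, 8), (2, 6)).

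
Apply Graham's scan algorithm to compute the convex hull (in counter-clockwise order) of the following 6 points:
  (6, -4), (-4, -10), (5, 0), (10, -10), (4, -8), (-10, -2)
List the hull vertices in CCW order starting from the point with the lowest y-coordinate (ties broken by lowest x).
Hull (CCW) = [(-4, -10), (10, -10), (5, 0), (-10, -2)]

Graham scan procedure:
  1. Find the pivot p₀ = point with lowest y (tie → lowest x): (-4, -10).
  2. Sort the remaining points by polar angle around p₀.
  3. Walk through sorted points, maintaining a stack; pop the top while the last three entries make a non-left turn (cross product ≤ 0).
  4. Final stack is the convex hull in CCW order: (-4, -10), (10, -10), (5, 0), (-10, -2).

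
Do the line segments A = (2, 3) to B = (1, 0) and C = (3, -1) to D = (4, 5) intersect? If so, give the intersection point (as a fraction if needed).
No (intersection of containing lines falls outside at least one segment)

Parametrize and solve: t = -10/3, s = 7/3. At least one of these is outside [0, 1], so the segments do not intersect.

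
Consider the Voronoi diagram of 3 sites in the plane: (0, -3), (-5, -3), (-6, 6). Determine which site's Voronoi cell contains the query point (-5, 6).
Nearest site = (-6, 6)

The Voronoi cell of site s contains exactly those query points closer to s than to any other site. Compute squared distances from q = (-5, 6) to each site:
  (-6 − -5)² + (6 − 6)² = 1
  (-5 − -5)² + (-3 − 6)² = 81
  (0 − -5)² + (-3 − 6)² = 106
Minimum is attained by (-6, 6), so q lies in its Voronoi cell.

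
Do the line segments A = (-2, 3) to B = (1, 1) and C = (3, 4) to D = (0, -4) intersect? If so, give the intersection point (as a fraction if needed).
No (intersection of containing lines falls outside at least one segment)

Parametrize and solve: t = 37/30, s = 13/30. At least one of these is outside [0, 1], so the segments do not intersect.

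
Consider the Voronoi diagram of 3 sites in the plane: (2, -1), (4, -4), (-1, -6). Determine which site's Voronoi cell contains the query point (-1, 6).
Nearest site = (2, -1)

The Voronoi cell of site s contains exactly those query points closer to s than to any other site. Compute squared distances from q = (-1, 6) to each site:
  (2 − -1)² + (-1 − 6)² = 58
  (4 − -1)² + (-4 − 6)² = 125
  (-1 − -1)² + (-6 − 6)² = 144
Minimum is attained by (2, -1), so q lies in its Voronoi cell.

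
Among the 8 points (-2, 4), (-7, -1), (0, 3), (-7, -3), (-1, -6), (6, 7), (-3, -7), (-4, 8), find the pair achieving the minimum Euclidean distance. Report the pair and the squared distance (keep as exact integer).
Pair = ((-7, -1), (-7, -3)); squared distance = 4

Compute all C(8, 2) = 28 pairwise squared distances (x_i − x_j)² + (y_i − y_j)². The minimum is 4, attained by the pair ((-7, -1), (-7, -3)).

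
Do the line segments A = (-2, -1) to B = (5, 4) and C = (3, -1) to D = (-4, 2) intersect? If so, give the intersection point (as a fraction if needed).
Yes; intersection at (-1/8, 19/56) (t = 15/56 on AB, s = 25/56 on CD)

Parametrize AB as A + t(B − A) = (-2 + 7 t, -1 + 5 t) and CD as C + s(D − C) = (3 + -7 s, -1 + 3 s). Solve the linear system for (t, s). Determinant = -56 ≠ 0, so a unique intersection of the containing lines exists. Solution: t = 15/56, s = 25/56 — both in [0, 1], so the segments cross. Intersection point: (-1/8, 19/56).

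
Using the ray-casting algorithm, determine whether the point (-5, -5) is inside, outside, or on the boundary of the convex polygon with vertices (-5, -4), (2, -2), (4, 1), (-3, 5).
The point (-5, -5) lies strictly outside the polygon

Cast a horizontal ray to the right from the query point and count how many polygon edges it crosses (each edge strictly once or zero times, handled with the usual half-open convention). 
Parity of crossings → even ⇒ outside.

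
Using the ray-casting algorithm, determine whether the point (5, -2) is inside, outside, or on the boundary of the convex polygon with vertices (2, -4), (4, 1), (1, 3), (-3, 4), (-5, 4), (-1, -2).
The point (5, -2) lies strictly outside the polygon

Cast a horizontal ray to the right from the query point and count how many polygon edges it crosses (each edge strictly once or zero times, handled with the usual half-open convention). 
Parity of crossings → even ⇒ outside.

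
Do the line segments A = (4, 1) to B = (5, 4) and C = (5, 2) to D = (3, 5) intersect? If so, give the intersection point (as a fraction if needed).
Yes; intersection at (41/9, 8/3) (t = 5/9 on AB, s = 2/9 on CD)

Parametrize AB as A + t(B − A) = (4 + 1 t, 1 + 3 t) and CD as C + s(D − C) = (5 + -2 s, 2 + 3 s). Solve the linear system for (t, s). Determinant = -9 ≠ 0, so a unique intersection of the containing lines exists. Solution: t = 5/9, s = 2/9 — both in [0, 1], so the segments cross. Intersection point: (41/9, 8/3).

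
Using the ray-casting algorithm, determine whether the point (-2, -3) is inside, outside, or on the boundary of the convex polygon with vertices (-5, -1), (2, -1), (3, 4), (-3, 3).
The point (-2, -3) lies strictly outside the polygon

Cast a horizontal ray to the right from the query point and count how many polygon edges it crosses (each edge strictly once or zero times, handled with the usual half-open convention). 
Parity of crossings → even ⇒ outside.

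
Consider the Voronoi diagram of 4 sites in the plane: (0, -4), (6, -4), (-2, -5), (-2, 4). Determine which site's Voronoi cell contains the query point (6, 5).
Nearest site = (-2, 4)

The Voronoi cell of site s contains exactly those query points closer to s than to any other site. Compute squared distances from q = (6, 5) to each site:
  (-2 − 6)² + (4 − 5)² = 65
  (6 − 6)² + (-4 − 5)² = 81
  (0 − 6)² + (-4 − 5)² = 117
  (-2 − 6)² + (-5 − 5)² = 164
Minimum is attained by (-2, 4), so q lies in its Voronoi cell.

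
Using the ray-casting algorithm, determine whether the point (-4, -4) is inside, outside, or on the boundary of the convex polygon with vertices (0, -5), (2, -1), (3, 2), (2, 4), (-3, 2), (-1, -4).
The point (-4, -4) lies strictly outside the polygon

Cast a horizontal ray to the right from the query point and count how many polygon edges it crosses (each edge strictly once or zero times, handled with the usual half-open convention). 
Parity of crossings → even ⇒ outside.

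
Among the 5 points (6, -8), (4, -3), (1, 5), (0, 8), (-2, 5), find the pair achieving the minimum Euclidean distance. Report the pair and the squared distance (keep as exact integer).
Pair = ((1, 5), (-2, 5)); squared distance = 9

Compute all C(5, 2) = 10 pairwise squared distances (x_i − x_j)² + (y_i − y_j)². The minimum is 9, attained by the pair ((1, 5), (-2, 5)).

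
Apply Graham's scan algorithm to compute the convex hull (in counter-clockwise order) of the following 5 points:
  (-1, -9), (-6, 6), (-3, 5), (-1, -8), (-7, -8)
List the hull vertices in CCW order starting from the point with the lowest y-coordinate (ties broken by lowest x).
Hull (CCW) = [(-1, -9), (-1, -8), (-3, 5), (-6, 6), (-7, -8)]

Graham scan procedure:
  1. Find the pivot p₀ = point with lowest y (tie → lowest x): (-1, -9).
  2. Sort the remaining points by polar angle around p₀.
  3. Walk through sorted points, maintaining a stack; pop the top while the last three entries make a non-left turn (cross product ≤ 0).
  4. Final stack is the convex hull in CCW order: (-1, -9), (-1, -8), (-3, 5), (-6, 6), (-7, -8).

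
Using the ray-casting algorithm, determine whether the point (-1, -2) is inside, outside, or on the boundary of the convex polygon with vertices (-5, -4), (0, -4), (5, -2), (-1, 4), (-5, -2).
The point (-1, -2) lies strictly inside the polygon

Cast a horizontal ray to the right from the query point and count how many polygon edges it crosses (each edge strictly once or zero times, handled with the usual half-open convention). 
Parity of crossings → odd ⇒ inside.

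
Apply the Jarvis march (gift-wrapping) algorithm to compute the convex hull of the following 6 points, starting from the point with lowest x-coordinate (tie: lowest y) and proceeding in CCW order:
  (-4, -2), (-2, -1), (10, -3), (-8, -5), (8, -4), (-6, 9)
Hull (CCW) = [(-8, -5), (8, -4), (10, -3), (-6, 9)]

Jarvis march: at each step, from the current hull vertex p, select the next vertex q as the point such that every other point lies strictly to the left of (or on) the directed line p → q. (Equivalently: for every other point r, the cross product (q − p) × (r − p) ≥ 0.)
Starting point (lowest x, tie lowest y): (-8, -5). Wrap until returning to start. Resulting hull: (-8, -5), (8, -4), (10, -3), (-6, 9).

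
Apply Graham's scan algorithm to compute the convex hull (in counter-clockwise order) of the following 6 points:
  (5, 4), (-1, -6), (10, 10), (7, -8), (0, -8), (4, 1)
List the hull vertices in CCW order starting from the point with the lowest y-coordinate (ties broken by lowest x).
Hull (CCW) = [(0, -8), (7, -8), (10, 10), (5, 4), (-1, -6)]

Graham scan procedure:
  1. Find the pivot p₀ = point with lowest y (tie → lowest x): (0, -8).
  2. Sort the remaining points by polar angle around p₀.
  3. Walk through sorted points, maintaining a stack; pop the top while the last three entries make a non-left turn (cross product ≤ 0).
  4. Final stack is the convex hull in CCW order: (0, -8), (7, -8), (10, 10), (5, 4), (-1, -6).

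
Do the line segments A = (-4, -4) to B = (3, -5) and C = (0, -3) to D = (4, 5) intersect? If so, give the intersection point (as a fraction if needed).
No (intersection of containing lines falls outside at least one segment)

Parametrize and solve: t = 7/15, s = -11/60. At least one of these is outside [0, 1], so the segments do not intersect.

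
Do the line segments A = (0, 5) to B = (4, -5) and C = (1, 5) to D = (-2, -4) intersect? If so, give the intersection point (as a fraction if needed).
Yes; intersection at (6/11, 40/11) (t = 3/22 on AB, s = 5/33 on CD)

Parametrize AB as A + t(B − A) = (0 + 4 t, 5 + -10 t) and CD as C + s(D − C) = (1 + -3 s, 5 + -9 s). Solve the linear system for (t, s). Determinant = 66 ≠ 0, so a unique intersection of the containing lines exists. Solution: t = 3/22, s = 5/33 — both in [0, 1], so the segments cross. Intersection point: (6/11, 40/11).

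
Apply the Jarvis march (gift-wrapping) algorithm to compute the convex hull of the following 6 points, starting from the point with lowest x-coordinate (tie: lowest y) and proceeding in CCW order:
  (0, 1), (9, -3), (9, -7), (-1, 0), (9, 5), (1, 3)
Hull (CCW) = [(-1, 0), (9, -7), (9, 5), (1, 3)]

Jarvis march: at each step, from the current hull vertex p, select the next vertex q as the point such that every other point lies strictly to the left of (or on) the directed line p → q. (Equivalently: for every other point r, the cross product (q − p) × (r − p) ≥ 0.)
Starting point (lowest x, tie lowest y): (-1, 0). Wrap until returning to start. Resulting hull: (-1, 0), (9, -7), (9, 5), (1, 3).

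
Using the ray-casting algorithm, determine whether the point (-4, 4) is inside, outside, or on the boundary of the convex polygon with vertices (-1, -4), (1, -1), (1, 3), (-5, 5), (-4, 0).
The point (-4, 4) lies strictly inside the polygon

Cast a horizontal ray to the right from the query point and count how many polygon edges it crosses (each edge strictly once or zero times, handled with the usual half-open convention). 
Parity of crossings → odd ⇒ inside.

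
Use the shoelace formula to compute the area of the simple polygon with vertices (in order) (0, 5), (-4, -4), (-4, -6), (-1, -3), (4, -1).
Area = 67/2

Shoelace formula: Area = (1/2) |Σ_i (x_i · y_{i+1} − x_{i+1} · y_i)| (indices mod n). Compute each cross term:
  (0)(-4) − (-4)(5) = 20
  (-4)(-6) − (-4)(-4) = 8
  (-4)(-3) − (-1)(-6) = 6
  (-1)(-1) − (4)(-3) = 13
  (4)(5) − (0)(-1) = 20
Sum = 67, so (signed) Area = 67/2 = 67/2, |Area| = 67/2.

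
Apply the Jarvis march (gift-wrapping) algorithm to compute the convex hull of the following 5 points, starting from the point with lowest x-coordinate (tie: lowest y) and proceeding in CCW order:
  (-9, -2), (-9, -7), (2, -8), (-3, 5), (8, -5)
Hull (CCW) = [(-9, -7), (2, -8), (8, -5), (-3, 5), (-9, -2)]

Jarvis march: at each step, from the current hull vertex p, select the next vertex q as the point such that every other point lies strictly to the left of (or on) the directed line p → q. (Equivalently: for every other point r, the cross product (q − p) × (r − p) ≥ 0.)
Starting point (lowest x, tie lowest y): (-9, -7). Wrap until returning to start. Resulting hull: (-9, -7), (2, -8), (8, -5), (-3, 5), (-9, -2).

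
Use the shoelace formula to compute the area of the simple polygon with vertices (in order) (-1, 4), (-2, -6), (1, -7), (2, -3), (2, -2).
Area = 53/2

Shoelace formula: Area = (1/2) |Σ_i (x_i · y_{i+1} − x_{i+1} · y_i)| (indices mod n). Compute each cross term:
  (-1)(-6) − (-2)(4) = 14
  (-2)(-7) − (1)(-6) = 20
  (1)(-3) − (2)(-7) = 11
  (2)(-2) − (2)(-3) = 2
  (2)(4) − (-1)(-2) = 6
Sum = 53, so (signed) Area = 53/2 = 53/2, |Area| = 53/2.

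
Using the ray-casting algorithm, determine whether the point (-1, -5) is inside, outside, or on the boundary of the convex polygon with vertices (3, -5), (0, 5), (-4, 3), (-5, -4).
The point (-1, -5) lies strictly outside the polygon

Cast a horizontal ray to the right from the query point and count how many polygon edges it crosses (each edge strictly once or zero times, handled with the usual half-open convention). 
Parity of crossings → even ⇒ outside.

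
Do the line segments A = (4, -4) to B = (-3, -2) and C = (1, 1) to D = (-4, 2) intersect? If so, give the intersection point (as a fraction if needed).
No (intersection of containing lines falls outside at least one segment)

Parametrize and solve: t = 22/3, s = 29/3. At least one of these is outside [0, 1], so the segments do not intersect.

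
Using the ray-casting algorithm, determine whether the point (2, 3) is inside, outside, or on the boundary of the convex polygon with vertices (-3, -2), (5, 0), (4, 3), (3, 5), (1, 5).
The point (2, 3) lies strictly inside the polygon

Cast a horizontal ray to the right from the query point and count how many polygon edges it crosses (each edge strictly once or zero times, handled with the usual half-open convention). 
Parity of crossings → odd ⇒ inside.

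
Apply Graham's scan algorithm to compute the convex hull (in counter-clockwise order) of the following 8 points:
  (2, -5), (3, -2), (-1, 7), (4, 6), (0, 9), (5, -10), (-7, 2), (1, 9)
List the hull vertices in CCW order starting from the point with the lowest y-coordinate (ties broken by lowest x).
Hull (CCW) = [(5, -10), (4, 6), (1, 9), (0, 9), (-7, 2)]

Graham scan procedure:
  1. Find the pivot p₀ = point with lowest y (tie → lowest x): (5, -10).
  2. Sort the remaining points by polar angle around p₀.
  3. Walk through sorted points, maintaining a stack; pop the top while the last three entries make a non-left turn (cross product ≤ 0).
  4. Final stack is the convex hull in CCW order: (5, -10), (4, 6), (1, 9), (0, 9), (-7, 2).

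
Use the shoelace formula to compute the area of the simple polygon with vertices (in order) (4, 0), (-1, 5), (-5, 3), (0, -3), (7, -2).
Area = 43

Shoelace formula: Area = (1/2) |Σ_i (x_i · y_{i+1} − x_{i+1} · y_i)| (indices mod n). Compute each cross term:
  (4)(5) − (-1)(0) = 20
  (-1)(3) − (-5)(5) = 22
  (-5)(-3) − (0)(3) = 15
  (0)(-2) − (7)(-3) = 21
  (7)(0) − (4)(-2) = 8
Sum = 86, so (signed) Area = 86/2 = 43, |Area| = 43.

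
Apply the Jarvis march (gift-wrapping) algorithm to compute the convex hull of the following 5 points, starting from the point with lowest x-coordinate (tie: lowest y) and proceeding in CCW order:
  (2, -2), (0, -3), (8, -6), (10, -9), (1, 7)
Hull (CCW) = [(0, -3), (10, -9), (1, 7)]

Jarvis march: at each step, from the current hull vertex p, select the next vertex q as the point such that every other point lies strictly to the left of (or on) the directed line p → q. (Equivalently: for every other point r, the cross product (q − p) × (r − p) ≥ 0.)
Starting point (lowest x, tie lowest y): (0, -3). Wrap until returning to start. Resulting hull: (0, -3), (10, -9), (1, 7).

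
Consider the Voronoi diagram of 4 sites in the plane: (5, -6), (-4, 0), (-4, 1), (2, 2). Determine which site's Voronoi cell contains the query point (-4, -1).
Nearest site = (-4, 0)

The Voronoi cell of site s contains exactly those query points closer to s than to any other site. Compute squared distances from q = (-4, -1) to each site:
  (-4 − -4)² + (0 − -1)² = 1
  (-4 − -4)² + (1 − -1)² = 4
  (2 − -4)² + (2 − -1)² = 45
  (5 − -4)² + (-6 − -1)² = 106
Minimum is attained by (-4, 0), so q lies in its Voronoi cell.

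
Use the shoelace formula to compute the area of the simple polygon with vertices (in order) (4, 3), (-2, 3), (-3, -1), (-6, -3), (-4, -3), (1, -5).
Area = 42

Shoelace formula: Area = (1/2) |Σ_i (x_i · y_{i+1} − x_{i+1} · y_i)| (indices mod n). Compute each cross term:
  (4)(3) − (-2)(3) = 18
  (-2)(-1) − (-3)(3) = 11
  (-3)(-3) − (-6)(-1) = 3
  (-6)(-3) − (-4)(-3) = 6
  (-4)(-5) − (1)(-3) = 23
  (1)(3) − (4)(-5) = 23
Sum = 84, so (signed) Area = 84/2 = 42, |Area| = 42.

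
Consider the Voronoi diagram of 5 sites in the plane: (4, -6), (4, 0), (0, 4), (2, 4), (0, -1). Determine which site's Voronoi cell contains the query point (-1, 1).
Nearest site = (0, -1)

The Voronoi cell of site s contains exactly those query points closer to s than to any other site. Compute squared distances from q = (-1, 1) to each site:
  (0 − -1)² + (-1 − 1)² = 5
  (0 − -1)² + (4 − 1)² = 10
  (2 − -1)² + (4 − 1)² = 18
  (4 − -1)² + (0 − 1)² = 26
  (4 − -1)² + (-6 − 1)² = 74
Minimum is attained by (0, -1), so q lies in its Voronoi cell.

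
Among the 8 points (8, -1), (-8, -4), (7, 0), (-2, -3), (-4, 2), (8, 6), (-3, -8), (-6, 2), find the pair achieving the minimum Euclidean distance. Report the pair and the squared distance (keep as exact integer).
Pair = ((8, -1), (7, 0)); squared distance = 2

Compute all C(8, 2) = 28 pairwise squared distances (x_i − x_j)² + (y_i − y_j)². The minimum is 2, attained by the pair ((8, -1), (7, 0)).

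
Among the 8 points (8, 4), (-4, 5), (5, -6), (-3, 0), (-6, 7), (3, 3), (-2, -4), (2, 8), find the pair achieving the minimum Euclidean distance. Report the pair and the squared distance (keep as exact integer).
Pair = ((-4, 5), (-6, 7)); squared distance = 8

Compute all C(8, 2) = 28 pairwise squared distances (x_i − x_j)² + (y_i − y_j)². The minimum is 8, attained by the pair ((-4, 5), (-6, 7)).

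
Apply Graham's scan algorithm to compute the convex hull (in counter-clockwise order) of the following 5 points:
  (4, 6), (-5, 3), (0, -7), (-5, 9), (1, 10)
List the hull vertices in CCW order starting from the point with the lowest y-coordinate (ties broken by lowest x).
Hull (CCW) = [(0, -7), (4, 6), (1, 10), (-5, 9), (-5, 3)]

Graham scan procedure:
  1. Find the pivot p₀ = point with lowest y (tie → lowest x): (0, -7).
  2. Sort the remaining points by polar angle around p₀.
  3. Walk through sorted points, maintaining a stack; pop the top while the last three entries make a non-left turn (cross product ≤ 0).
  4. Final stack is the convex hull in CCW order: (0, -7), (4, 6), (1, 10), (-5, 9), (-5, 3).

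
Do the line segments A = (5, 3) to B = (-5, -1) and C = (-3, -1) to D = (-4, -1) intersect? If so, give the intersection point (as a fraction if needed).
No (intersection of containing lines falls outside at least one segment)

Parametrize and solve: t = 1, s = 2. At least one of these is outside [0, 1], so the segments do not intersect.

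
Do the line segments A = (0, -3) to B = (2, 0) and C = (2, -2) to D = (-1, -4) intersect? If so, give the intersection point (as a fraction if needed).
No (intersection of containing lines falls outside at least one segment)

Parametrize and solve: t = -1/5, s = 4/5. At least one of these is outside [0, 1], so the segments do not intersect.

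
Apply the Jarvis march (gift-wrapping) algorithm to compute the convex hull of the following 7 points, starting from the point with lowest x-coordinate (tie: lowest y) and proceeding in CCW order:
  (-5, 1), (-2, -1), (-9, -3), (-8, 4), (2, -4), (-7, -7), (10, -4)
Hull (CCW) = [(-9, -3), (-7, -7), (10, -4), (-8, 4)]

Jarvis march: at each step, from the current hull vertex p, select the next vertex q as the point such that every other point lies strictly to the left of (or on) the directed line p → q. (Equivalently: for every other point r, the cross product (q − p) × (r − p) ≥ 0.)
Starting point (lowest x, tie lowest y): (-9, -3). Wrap until returning to start. Resulting hull: (-9, -3), (-7, -7), (10, -4), (-8, 4).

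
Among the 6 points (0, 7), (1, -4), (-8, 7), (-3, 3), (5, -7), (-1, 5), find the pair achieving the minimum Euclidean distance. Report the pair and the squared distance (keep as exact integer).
Pair = ((0, 7), (-1, 5)); squared distance = 5

Compute all C(6, 2) = 15 pairwise squared distances (x_i − x_j)² + (y_i − y_j)². The minimum is 5, attained by the pair ((0, 7), (-1, 5)).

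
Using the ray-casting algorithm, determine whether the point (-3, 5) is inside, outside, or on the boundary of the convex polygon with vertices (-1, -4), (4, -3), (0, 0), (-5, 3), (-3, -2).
The point (-3, 5) lies strictly outside the polygon

Cast a horizontal ray to the right from the query point and count how many polygon edges it crosses (each edge strictly once or zero times, handled with the usual half-open convention). 
Parity of crossings → even ⇒ outside.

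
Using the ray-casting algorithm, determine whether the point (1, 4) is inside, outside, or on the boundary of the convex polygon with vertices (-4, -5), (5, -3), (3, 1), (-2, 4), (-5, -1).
The point (1, 4) lies strictly outside the polygon

Cast a horizontal ray to the right from the query point and count how many polygon edges it crosses (each edge strictly once or zero times, handled with the usual half-open convention). 
Parity of crossings → even ⇒ outside.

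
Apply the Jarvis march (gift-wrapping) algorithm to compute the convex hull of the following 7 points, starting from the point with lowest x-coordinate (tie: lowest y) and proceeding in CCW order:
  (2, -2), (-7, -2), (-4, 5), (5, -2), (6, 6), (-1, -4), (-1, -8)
Hull (CCW) = [(-7, -2), (-1, -8), (5, -2), (6, 6), (-4, 5)]

Jarvis march: at each step, from the current hull vertex p, select the next vertex q as the point such that every other point lies strictly to the left of (or on) the directed line p → q. (Equivalently: for every other point r, the cross product (q − p) × (r − p) ≥ 0.)
Starting point (lowest x, tie lowest y): (-7, -2). Wrap until returning to start. Resulting hull: (-7, -2), (-1, -8), (5, -2), (6, 6), (-4, 5).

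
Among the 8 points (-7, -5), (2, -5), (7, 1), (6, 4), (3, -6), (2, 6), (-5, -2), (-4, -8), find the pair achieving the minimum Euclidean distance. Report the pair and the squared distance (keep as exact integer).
Pair = ((2, -5), (3, -6)); squared distance = 2

Compute all C(8, 2) = 28 pairwise squared distances (x_i − x_j)² + (y_i − y_j)². The minimum is 2, attained by the pair ((2, -5), (3, -6)).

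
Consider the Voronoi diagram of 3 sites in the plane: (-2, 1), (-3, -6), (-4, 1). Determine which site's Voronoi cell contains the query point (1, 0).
Nearest site = (-2, 1)

The Voronoi cell of site s contains exactly those query points closer to s than to any other site. Compute squared distances from q = (1, 0) to each site:
  (-2 − 1)² + (1 − 0)² = 10
  (-4 − 1)² + (1 − 0)² = 26
  (-3 − 1)² + (-6 − 0)² = 52
Minimum is attained by (-2, 1), so q lies in its Voronoi cell.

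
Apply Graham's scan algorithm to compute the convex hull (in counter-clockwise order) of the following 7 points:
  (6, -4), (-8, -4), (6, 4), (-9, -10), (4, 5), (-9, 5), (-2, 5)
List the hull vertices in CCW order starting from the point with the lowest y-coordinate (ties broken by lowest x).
Hull (CCW) = [(-9, -10), (6, -4), (6, 4), (4, 5), (-9, 5)]

Graham scan procedure:
  1. Find the pivot p₀ = point with lowest y (tie → lowest x): (-9, -10).
  2. Sort the remaining points by polar angle around p₀.
  3. Walk through sorted points, maintaining a stack; pop the top while the last three entries make a non-left turn (cross product ≤ 0).
  4. Final stack is the convex hull in CCW order: (-9, -10), (6, -4), (6, 4), (4, 5), (-9, 5).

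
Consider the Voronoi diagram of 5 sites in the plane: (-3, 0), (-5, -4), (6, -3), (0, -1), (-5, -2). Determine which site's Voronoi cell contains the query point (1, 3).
Nearest site = (0, -1)

The Voronoi cell of site s contains exactly those query points closer to s than to any other site. Compute squared distances from q = (1, 3) to each site:
  (0 − 1)² + (-1 − 3)² = 17
  (-3 − 1)² + (0 − 3)² = 25
  (-5 − 1)² + (-2 − 3)² = 61
  (6 − 1)² + (-3 − 3)² = 61
  (-5 − 1)² + (-4 − 3)² = 85
Minimum is attained by (0, -1), so q lies in its Voronoi cell.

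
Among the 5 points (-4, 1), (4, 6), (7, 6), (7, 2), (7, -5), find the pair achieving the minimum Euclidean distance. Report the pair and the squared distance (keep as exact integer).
Pair = ((4, 6), (7, 6)); squared distance = 9

Compute all C(5, 2) = 10 pairwise squared distances (x_i − x_j)² + (y_i − y_j)². The minimum is 9, attained by the pair ((4, 6), (7, 6)).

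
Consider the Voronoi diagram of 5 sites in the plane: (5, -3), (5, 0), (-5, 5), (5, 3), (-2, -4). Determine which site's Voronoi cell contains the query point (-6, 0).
Nearest site = (-5, 5)

The Voronoi cell of site s contains exactly those query points closer to s than to any other site. Compute squared distances from q = (-6, 0) to each site:
  (-5 − -6)² + (5 − 0)² = 26
  (-2 − -6)² + (-4 − 0)² = 32
  (5 − -6)² + (0 − 0)² = 121
  (5 − -6)² + (-3 − 0)² = 130
  (5 − -6)² + (3 − 0)² = 130
Minimum is attained by (-5, 5), so q lies in its Voronoi cell.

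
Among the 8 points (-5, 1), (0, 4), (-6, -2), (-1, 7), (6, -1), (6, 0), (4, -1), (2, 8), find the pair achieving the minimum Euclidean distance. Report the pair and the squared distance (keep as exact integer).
Pair = ((6, -1), (6, 0)); squared distance = 1

Compute all C(8, 2) = 28 pairwise squared distances (x_i − x_j)² + (y_i − y_j)². The minimum is 1, attained by the pair ((6, -1), (6, 0)).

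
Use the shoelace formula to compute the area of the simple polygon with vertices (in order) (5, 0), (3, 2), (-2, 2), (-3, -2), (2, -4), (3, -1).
Area = 61/2

Shoelace formula: Area = (1/2) |Σ_i (x_i · y_{i+1} − x_{i+1} · y_i)| (indices mod n). Compute each cross term:
  (5)(2) − (3)(0) = 10
  (3)(2) − (-2)(2) = 10
  (-2)(-2) − (-3)(2) = 10
  (-3)(-4) − (2)(-2) = 16
  (2)(-1) − (3)(-4) = 10
  (3)(0) − (5)(-1) = 5
Sum = 61, so (signed) Area = 61/2 = 61/2, |Area| = 61/2.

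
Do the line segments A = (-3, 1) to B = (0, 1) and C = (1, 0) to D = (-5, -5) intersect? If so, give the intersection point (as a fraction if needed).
No (intersection of containing lines falls outside at least one segment)

Parametrize and solve: t = 26/15, s = -1/5. At least one of these is outside [0, 1], so the segments do not intersect.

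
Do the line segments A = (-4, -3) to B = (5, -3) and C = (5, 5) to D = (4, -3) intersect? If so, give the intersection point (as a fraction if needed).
Yes; intersection at (4, -3) (t = 8/9 on AB, s = 1 on CD)

Parametrize AB as A + t(B − A) = (-4 + 9 t, -3 + 0 t) and CD as C + s(D − C) = (5 + -1 s, 5 + -8 s). Solve the linear system for (t, s). Determinant = 72 ≠ 0, so a unique intersection of the containing lines exists. Solution: t = 8/9, s = 1 — both in [0, 1], so the segments cross. Intersection point: (4, -3).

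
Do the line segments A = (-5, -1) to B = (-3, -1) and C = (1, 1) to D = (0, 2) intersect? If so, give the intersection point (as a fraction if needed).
No (intersection of containing lines falls outside at least one segment)

Parametrize and solve: t = 4, s = -2. At least one of these is outside [0, 1], so the segments do not intersect.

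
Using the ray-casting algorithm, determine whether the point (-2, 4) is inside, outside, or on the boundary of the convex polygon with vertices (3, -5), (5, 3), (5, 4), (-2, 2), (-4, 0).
The point (-2, 4) lies strictly outside the polygon

Cast a horizontal ray to the right from the query point and count how many polygon edges it crosses (each edge strictly once or zero times, handled with the usual half-open convention). 
Parity of crossings → even ⇒ outside.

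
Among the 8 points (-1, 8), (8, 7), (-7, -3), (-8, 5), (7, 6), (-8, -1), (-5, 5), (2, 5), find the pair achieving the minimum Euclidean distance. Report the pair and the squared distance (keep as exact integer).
Pair = ((8, 7), (7, 6)); squared distance = 2

Compute all C(8, 2) = 28 pairwise squared distances (x_i − x_j)² + (y_i − y_j)². The minimum is 2, attained by the pair ((8, 7), (7, 6)).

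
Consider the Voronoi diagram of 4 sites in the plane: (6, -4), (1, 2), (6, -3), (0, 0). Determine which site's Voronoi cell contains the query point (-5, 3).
Nearest site = (0, 0)

The Voronoi cell of site s contains exactly those query points closer to s than to any other site. Compute squared distances from q = (-5, 3) to each site:
  (0 − -5)² + (0 − 3)² = 34
  (1 − -5)² + (2 − 3)² = 37
  (6 − -5)² + (-3 − 3)² = 157
  (6 − -5)² + (-4 − 3)² = 170
Minimum is attained by (0, 0), so q lies in its Voronoi cell.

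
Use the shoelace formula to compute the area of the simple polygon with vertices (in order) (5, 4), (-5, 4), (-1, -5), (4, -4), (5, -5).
Area = 69

Shoelace formula: Area = (1/2) |Σ_i (x_i · y_{i+1} − x_{i+1} · y_i)| (indices mod n). Compute each cross term:
  (5)(4) − (-5)(4) = 40
  (-5)(-5) − (-1)(4) = 29
  (-1)(-4) − (4)(-5) = 24
  (4)(-5) − (5)(-4) = 0
  (5)(4) − (5)(-5) = 45
Sum = 138, so (signed) Area = 138/2 = 69, |Area| = 69.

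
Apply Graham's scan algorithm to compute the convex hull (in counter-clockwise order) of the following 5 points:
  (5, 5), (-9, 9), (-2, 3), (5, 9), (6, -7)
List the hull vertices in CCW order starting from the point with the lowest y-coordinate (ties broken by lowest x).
Hull (CCW) = [(6, -7), (5, 9), (-9, 9)]

Graham scan procedure:
  1. Find the pivot p₀ = point with lowest y (tie → lowest x): (6, -7).
  2. Sort the remaining points by polar angle around p₀.
  3. Walk through sorted points, maintaining a stack; pop the top while the last three entries make a non-left turn (cross product ≤ 0).
  4. Final stack is the convex hull in CCW order: (6, -7), (5, 9), (-9, 9).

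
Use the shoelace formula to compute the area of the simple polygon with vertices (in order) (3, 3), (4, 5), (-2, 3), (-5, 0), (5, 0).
Area = 55/2

Shoelace formula: Area = (1/2) |Σ_i (x_i · y_{i+1} − x_{i+1} · y_i)| (indices mod n). Compute each cross term:
  (3)(5) − (4)(3) = 3
  (4)(3) − (-2)(5) = 22
  (-2)(0) − (-5)(3) = 15
  (-5)(0) − (5)(0) = 0
  (5)(3) − (3)(0) = 15
Sum = 55, so (signed) Area = 55/2 = 55/2, |Area| = 55/2.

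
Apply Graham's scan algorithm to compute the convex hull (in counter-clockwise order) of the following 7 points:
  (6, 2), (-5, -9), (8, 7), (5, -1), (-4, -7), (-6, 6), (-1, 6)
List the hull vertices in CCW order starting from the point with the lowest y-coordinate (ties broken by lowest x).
Hull (CCW) = [(-5, -9), (5, -1), (8, 7), (-6, 6)]

Graham scan procedure:
  1. Find the pivot p₀ = point with lowest y (tie → lowest x): (-5, -9).
  2. Sort the remaining points by polar angle around p₀.
  3. Walk through sorted points, maintaining a stack; pop the top while the last three entries make a non-left turn (cross product ≤ 0).
  4. Final stack is the convex hull in CCW order: (-5, -9), (5, -1), (8, 7), (-6, 6).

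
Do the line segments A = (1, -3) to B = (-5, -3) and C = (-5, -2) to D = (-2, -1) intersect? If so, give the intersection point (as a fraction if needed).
No (intersection of containing lines falls outside at least one segment)

Parametrize and solve: t = 3/2, s = -1. At least one of these is outside [0, 1], so the segments do not intersect.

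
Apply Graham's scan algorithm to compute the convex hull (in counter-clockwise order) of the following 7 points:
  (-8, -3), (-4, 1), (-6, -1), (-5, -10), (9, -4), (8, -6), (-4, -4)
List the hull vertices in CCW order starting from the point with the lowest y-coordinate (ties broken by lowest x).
Hull (CCW) = [(-5, -10), (8, -6), (9, -4), (-4, 1), (-8, -3)]

Graham scan procedure:
  1. Find the pivot p₀ = point with lowest y (tie → lowest x): (-5, -10).
  2. Sort the remaining points by polar angle around p₀.
  3. Walk through sorted points, maintaining a stack; pop the top while the last three entries make a non-left turn (cross product ≤ 0).
  4. Final stack is the convex hull in CCW order: (-5, -10), (8, -6), (9, -4), (-4, 1), (-8, -3).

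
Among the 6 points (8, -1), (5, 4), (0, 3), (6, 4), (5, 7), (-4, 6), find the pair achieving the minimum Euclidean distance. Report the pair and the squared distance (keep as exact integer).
Pair = ((5, 4), (6, 4)); squared distance = 1

Compute all C(6, 2) = 15 pairwise squared distances (x_i − x_j)² + (y_i − y_j)². The minimum is 1, attained by the pair ((5, 4), (6, 4)).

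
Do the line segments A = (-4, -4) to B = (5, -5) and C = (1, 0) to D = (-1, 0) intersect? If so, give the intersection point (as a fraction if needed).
No (intersection of containing lines falls outside at least one segment)

Parametrize and solve: t = -4, s = 41/2. At least one of these is outside [0, 1], so the segments do not intersect.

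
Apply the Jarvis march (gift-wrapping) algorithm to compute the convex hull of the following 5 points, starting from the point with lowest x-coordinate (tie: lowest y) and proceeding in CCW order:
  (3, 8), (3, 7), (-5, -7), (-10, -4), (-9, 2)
Hull (CCW) = [(-10, -4), (-5, -7), (3, 7), (3, 8), (-9, 2)]

Jarvis march: at each step, from the current hull vertex p, select the next vertex q as the point such that every other point lies strictly to the left of (or on) the directed line p → q. (Equivalently: for every other point r, the cross product (q − p) × (r − p) ≥ 0.)
Starting point (lowest x, tie lowest y): (-10, -4). Wrap until returning to start. Resulting hull: (-10, -4), (-5, -7), (3, 7), (3, 8), (-9, 2).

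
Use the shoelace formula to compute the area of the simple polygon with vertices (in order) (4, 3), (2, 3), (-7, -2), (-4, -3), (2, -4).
Area = 40

Shoelace formula: Area = (1/2) |Σ_i (x_i · y_{i+1} − x_{i+1} · y_i)| (indices mod n). Compute each cross term:
  (4)(3) − (2)(3) = 6
  (2)(-2) − (-7)(3) = 17
  (-7)(-3) − (-4)(-2) = 13
  (-4)(-4) − (2)(-3) = 22
  (2)(3) − (4)(-4) = 22
Sum = 80, so (signed) Area = 80/2 = 40, |Area| = 40.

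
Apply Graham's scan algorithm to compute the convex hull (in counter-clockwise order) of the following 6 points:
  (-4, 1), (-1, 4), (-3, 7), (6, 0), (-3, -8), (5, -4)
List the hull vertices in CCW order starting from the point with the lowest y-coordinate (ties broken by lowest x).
Hull (CCW) = [(-3, -8), (5, -4), (6, 0), (-3, 7), (-4, 1)]

Graham scan procedure:
  1. Find the pivot p₀ = point with lowest y (tie → lowest x): (-3, -8).
  2. Sort the remaining points by polar angle around p₀.
  3. Walk through sorted points, maintaining a stack; pop the top while the last three entries make a non-left turn (cross product ≤ 0).
  4. Final stack is the convex hull in CCW order: (-3, -8), (5, -4), (6, 0), (-3, 7), (-4, 1).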